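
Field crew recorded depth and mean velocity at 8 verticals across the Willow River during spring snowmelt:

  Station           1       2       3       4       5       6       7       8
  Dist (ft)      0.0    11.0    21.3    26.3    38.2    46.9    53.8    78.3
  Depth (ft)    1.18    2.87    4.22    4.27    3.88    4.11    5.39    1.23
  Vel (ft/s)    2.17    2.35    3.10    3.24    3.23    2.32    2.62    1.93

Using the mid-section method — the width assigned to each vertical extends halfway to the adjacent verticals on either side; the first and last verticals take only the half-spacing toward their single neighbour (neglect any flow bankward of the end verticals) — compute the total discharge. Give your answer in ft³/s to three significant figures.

757 ft³/s

w_1 = (11.0 − 0.0)/2 = 5.5 ft; q_1 = 2.17 × 1.18 × 5.5 = 14.08 ft³/s
w_2 = (21.3 − 0.0)/2 = 10.65 ft; q_2 = 2.35 × 2.87 × 10.65 = 71.83 ft³/s
w_3 = (26.3 − 11.0)/2 = 7.65 ft; q_3 = 3.10 × 4.22 × 7.65 = 100.1 ft³/s
w_4 = (38.2 − 21.3)/2 = 8.45 ft; q_4 = 3.24 × 4.27 × 8.45 = 116.9 ft³/s
w_5 = (46.9 − 26.3)/2 = 10.3 ft; q_5 = 3.23 × 3.88 × 10.3 = 129.1 ft³/s
w_6 = (53.8 − 38.2)/2 = 7.8 ft; q_6 = 2.32 × 4.11 × 7.8 = 74.37 ft³/s
w_7 = (78.3 − 46.9)/2 = 15.7 ft; q_7 = 2.62 × 5.39 × 15.7 = 221.7 ft³/s
w_8 = (78.3 − 53.8)/2 = 12.25 ft; q_8 = 1.93 × 1.23 × 12.25 = 29.08 ft³/s
Q = Σ qᵢ = 757.1 ft³/s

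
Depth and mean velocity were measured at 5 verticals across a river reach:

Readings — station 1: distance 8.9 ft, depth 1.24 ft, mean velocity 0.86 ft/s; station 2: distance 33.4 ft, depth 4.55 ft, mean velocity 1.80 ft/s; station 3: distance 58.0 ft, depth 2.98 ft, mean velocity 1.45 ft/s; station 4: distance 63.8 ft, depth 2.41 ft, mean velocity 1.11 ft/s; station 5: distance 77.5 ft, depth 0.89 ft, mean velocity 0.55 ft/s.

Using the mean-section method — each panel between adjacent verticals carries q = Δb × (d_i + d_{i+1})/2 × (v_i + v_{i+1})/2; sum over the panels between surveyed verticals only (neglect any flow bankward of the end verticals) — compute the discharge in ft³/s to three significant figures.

Panel 1-2: Δb = 24.5 ft, d̄ = (1.24+4.55)/2 = 2.895, v̄ = (0.86+1.80)/2 = 1.33 → q = 24.5×2.895×1.33 = 94.33 ft³/s
Panel 2-3: Δb = 24.6 ft, d̄ = (4.55+2.98)/2 = 3.765, v̄ = (1.80+1.45)/2 = 1.625 → q = 24.6×3.765×1.625 = 150.5 ft³/s
Panel 3-4: Δb = 5.8 ft, d̄ = (2.98+2.41)/2 = 2.695, v̄ = (1.45+1.11)/2 = 1.28 → q = 5.8×2.695×1.28 = 20.01 ft³/s
Panel 4-5: Δb = 13.7 ft, d̄ = (2.41+0.89)/2 = 1.65, v̄ = (1.11+0.55)/2 = 0.83 → q = 13.7×1.65×0.83 = 18.76 ft³/s
Q = Σ q = 283.6 ft³/s

284 ft³/s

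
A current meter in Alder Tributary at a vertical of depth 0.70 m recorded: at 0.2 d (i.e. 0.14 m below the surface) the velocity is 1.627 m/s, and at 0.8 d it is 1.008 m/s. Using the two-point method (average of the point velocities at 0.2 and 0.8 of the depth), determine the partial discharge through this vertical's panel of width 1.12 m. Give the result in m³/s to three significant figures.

1.03 m³/s

v̄ = (1.627 + 1.008) / 2 = 1.318 m/s
q = v̄ × d × w = 1.318 × 0.70 × 1.12 = 1.033 m³/s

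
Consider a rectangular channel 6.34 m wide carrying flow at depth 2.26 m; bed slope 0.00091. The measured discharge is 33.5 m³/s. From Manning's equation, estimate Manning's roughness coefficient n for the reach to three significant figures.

A = b·y = 6.34 × 2.26 = 14.33 m²
P = b + 2y = 6.34 + 2×2.26 = 10.86 m
R = A/P = 14.33/10.86 = 1.319 m
n = (1/Q)·A·R^(2/3)·S^(1/2) = (1/33.5) × 14.33 × 1.203 × 0.03017 = 0.01552

0.0155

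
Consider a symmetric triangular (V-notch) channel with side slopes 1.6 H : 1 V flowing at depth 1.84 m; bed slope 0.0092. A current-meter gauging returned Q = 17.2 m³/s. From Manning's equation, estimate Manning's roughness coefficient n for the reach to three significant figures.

A = z·y² = 1.6×1.84² = 5.417 m²
P = 2y√(1+z²) = 2×1.84×√(1+1.6²) = 6.943 m
R = A/P = 5.417/6.943 = 0.7802 m
n = (1/Q)·A·R^(2/3)·S^(1/2) = (1/17.2) × 5.417 × 0.8475 × 0.09592 = 0.02560

0.0256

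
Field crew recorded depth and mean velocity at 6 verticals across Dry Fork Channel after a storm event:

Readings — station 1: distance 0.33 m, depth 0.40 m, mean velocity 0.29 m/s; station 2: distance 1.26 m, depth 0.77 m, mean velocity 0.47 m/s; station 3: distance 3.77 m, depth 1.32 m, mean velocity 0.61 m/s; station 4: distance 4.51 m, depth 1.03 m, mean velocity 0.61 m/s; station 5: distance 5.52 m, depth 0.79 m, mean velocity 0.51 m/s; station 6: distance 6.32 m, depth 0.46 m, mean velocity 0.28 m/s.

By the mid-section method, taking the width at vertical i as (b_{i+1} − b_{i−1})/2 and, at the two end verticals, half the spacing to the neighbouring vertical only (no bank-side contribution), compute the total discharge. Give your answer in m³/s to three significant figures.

2.95 m³/s

w_1 = (1.26 − 0.33)/2 = 0.465 m; q_1 = 0.29 × 0.40 × 0.465 = 0.05394 m³/s
w_2 = (3.77 − 0.33)/2 = 1.72 m; q_2 = 0.47 × 0.77 × 1.72 = 0.6225 m³/s
w_3 = (4.51 − 1.26)/2 = 1.625 m; q_3 = 0.61 × 1.32 × 1.625 = 1.308 m³/s
w_4 = (5.52 − 3.77)/2 = 0.875 m; q_4 = 0.61 × 1.03 × 0.875 = 0.5498 m³/s
w_5 = (6.32 − 4.51)/2 = 0.905 m; q_5 = 0.51 × 0.79 × 0.905 = 0.3646 m³/s
w_6 = (6.32 − 5.52)/2 = 0.4 m; q_6 = 0.28 × 0.46 × 0.4 = 0.05152 m³/s
Q = Σ qᵢ = 2.951 m³/s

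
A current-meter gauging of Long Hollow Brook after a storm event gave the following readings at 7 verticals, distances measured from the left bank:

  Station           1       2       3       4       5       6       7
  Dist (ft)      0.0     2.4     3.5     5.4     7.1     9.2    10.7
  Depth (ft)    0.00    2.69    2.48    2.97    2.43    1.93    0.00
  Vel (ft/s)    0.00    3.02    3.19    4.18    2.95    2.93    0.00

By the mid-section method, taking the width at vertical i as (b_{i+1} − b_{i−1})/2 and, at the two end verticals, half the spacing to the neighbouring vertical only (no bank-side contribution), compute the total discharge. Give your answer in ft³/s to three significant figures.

72.2 ft³/s

w_2 = (3.5 − 0.0)/2 = 1.75 ft; q_2 = 3.02 × 2.69 × 1.75 = 14.22 ft³/s
w_3 = (5.4 − 2.4)/2 = 1.5 ft; q_3 = 3.19 × 2.48 × 1.5 = 11.87 ft³/s
w_4 = (7.1 − 3.5)/2 = 1.8 ft; q_4 = 4.18 × 2.97 × 1.8 = 22.35 ft³/s
w_5 = (9.2 − 5.4)/2 = 1.9 ft; q_5 = 2.95 × 2.43 × 1.9 = 13.62 ft³/s
w_6 = (10.7 − 7.1)/2 = 1.8 ft; q_6 = 2.93 × 1.93 × 1.8 = 10.18 ft³/s
Stations 1, 7 contribute zero (depth or velocity is 0).
Q = Σ qᵢ = 72.23 ft³/s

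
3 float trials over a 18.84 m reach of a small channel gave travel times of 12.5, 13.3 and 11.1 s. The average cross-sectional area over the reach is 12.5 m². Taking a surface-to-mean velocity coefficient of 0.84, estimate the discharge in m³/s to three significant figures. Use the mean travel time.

t̄ = (12.5 + 13.3 + 11.1) / 3 = 12.3 s
v_surface = L / t̄ = 18.84 / 12.3 = 1.532 m/s
v_mean = 0.84 × 1.532 = 1.287 m/s
Q = A × v_mean = 12.5 × 1.287 = 16.08 m³/s

16.1 m³/s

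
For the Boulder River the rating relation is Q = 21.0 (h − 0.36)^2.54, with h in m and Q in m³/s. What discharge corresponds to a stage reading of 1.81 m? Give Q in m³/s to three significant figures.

Q = 21.0 × (1.81 − 0.36)^2.54 = 21.0 × 1.45^2.54 = 53.96 m³/s

54.0 m³/s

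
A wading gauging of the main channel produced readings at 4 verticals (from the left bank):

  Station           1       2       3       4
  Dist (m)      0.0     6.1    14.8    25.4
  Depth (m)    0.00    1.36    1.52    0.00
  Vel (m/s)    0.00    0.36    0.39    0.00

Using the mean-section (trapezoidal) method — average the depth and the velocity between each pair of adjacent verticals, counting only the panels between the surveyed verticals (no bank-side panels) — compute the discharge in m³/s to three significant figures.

Panel 1-2: Δb = 6.1 m, d̄ = (0.00+1.36)/2 = 0.68, v̄ = (0.00+0.36)/2 = 0.18 → q = 6.1×0.68×0.18 = 0.7466 m³/s
Panel 2-3: Δb = 8.7 m, d̄ = (1.36+1.52)/2 = 1.44, v̄ = (0.36+0.39)/2 = 0.375 → q = 8.7×1.44×0.375 = 4.698 m³/s
Panel 3-4: Δb = 10.6 m, d̄ = (1.52+0.00)/2 = 0.76, v̄ = (0.39+0.00)/2 = 0.195 → q = 10.6×0.76×0.195 = 1.571 m³/s
Q = Σ q = 7.016 m³/s

7.02 m³/s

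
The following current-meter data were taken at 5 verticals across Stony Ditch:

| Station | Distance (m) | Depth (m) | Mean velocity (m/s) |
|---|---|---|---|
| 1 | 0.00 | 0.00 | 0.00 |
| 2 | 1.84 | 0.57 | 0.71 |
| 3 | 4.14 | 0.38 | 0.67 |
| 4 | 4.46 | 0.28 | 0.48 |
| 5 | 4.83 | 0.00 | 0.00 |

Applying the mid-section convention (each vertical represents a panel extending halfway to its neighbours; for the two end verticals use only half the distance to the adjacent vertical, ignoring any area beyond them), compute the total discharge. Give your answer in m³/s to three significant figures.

w_2 = (4.14 − 0.00)/2 = 2.07 m; q_2 = 0.71 × 0.57 × 2.07 = 0.8377 m³/s
w_3 = (4.46 − 1.84)/2 = 1.31 m; q_3 = 0.67 × 0.38 × 1.31 = 0.3335 m³/s
w_4 = (4.83 − 4.14)/2 = 0.345 m; q_4 = 0.48 × 0.28 × 0.345 = 0.04637 m³/s
Stations 1, 5 contribute zero (depth or velocity is 0).
Q = Σ qᵢ = 1.218 m³/s

1.22 m³/s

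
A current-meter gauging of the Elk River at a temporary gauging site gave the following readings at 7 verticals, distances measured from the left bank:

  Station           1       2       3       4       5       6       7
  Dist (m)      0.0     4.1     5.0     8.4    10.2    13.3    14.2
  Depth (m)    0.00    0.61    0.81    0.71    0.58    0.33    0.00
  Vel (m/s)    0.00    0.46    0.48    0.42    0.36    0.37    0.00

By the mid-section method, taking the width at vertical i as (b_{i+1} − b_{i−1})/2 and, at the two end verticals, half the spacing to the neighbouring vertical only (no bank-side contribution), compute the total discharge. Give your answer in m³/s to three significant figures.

w_2 = (5.0 − 0.0)/2 = 2.5 m; q_2 = 0.46 × 0.61 × 2.5 = 0.7015 m³/s
w_3 = (8.4 − 4.1)/2 = 2.15 m; q_3 = 0.48 × 0.81 × 2.15 = 0.8359 m³/s
w_4 = (10.2 − 5.0)/2 = 2.6 m; q_4 = 0.42 × 0.71 × 2.6 = 0.7753 m³/s
w_5 = (13.3 − 8.4)/2 = 2.45 m; q_5 = 0.36 × 0.58 × 2.45 = 0.5116 m³/s
w_6 = (14.2 − 10.2)/2 = 2 m; q_6 = 0.37 × 0.33 × 2 = 0.2442 m³/s
Stations 1, 7 contribute zero (depth or velocity is 0).
Q = Σ qᵢ = 3.069 m³/s

3.07 m³/s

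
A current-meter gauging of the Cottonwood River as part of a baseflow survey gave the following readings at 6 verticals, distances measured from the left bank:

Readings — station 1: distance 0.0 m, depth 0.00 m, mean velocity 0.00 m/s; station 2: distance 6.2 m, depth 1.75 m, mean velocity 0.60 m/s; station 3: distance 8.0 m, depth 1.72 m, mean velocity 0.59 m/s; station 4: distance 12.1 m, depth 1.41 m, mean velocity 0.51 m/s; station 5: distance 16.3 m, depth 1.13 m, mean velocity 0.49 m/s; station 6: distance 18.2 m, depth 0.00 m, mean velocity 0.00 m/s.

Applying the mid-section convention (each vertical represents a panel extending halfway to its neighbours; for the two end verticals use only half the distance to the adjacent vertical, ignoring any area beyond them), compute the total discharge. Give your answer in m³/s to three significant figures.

w_2 = (8.0 − 0.0)/2 = 4 m; q_2 = 0.60 × 1.75 × 4 = 4.200 m³/s
w_3 = (12.1 − 6.2)/2 = 2.95 m; q_3 = 0.59 × 1.72 × 2.95 = 2.994 m³/s
w_4 = (16.3 − 8.0)/2 = 4.15 m; q_4 = 0.51 × 1.41 × 4.15 = 2.984 m³/s
w_5 = (18.2 − 12.1)/2 = 3.05 m; q_5 = 0.49 × 1.13 × 3.05 = 1.689 m³/s
Stations 1, 6 contribute zero (depth or velocity is 0).
Q = Σ qᵢ = 11.87 m³/s

11.9 m³/s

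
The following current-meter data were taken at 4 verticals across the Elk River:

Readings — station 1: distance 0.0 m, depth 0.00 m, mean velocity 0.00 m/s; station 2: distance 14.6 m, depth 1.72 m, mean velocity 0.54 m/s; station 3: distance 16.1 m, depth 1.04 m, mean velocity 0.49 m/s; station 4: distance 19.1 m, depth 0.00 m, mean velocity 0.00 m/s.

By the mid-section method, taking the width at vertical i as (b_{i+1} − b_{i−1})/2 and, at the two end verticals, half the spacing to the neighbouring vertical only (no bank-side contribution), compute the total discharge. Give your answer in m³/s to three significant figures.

8.62 m³/s

w_2 = (16.1 − 0.0)/2 = 8.05 m; q_2 = 0.54 × 1.72 × 8.05 = 7.477 m³/s
w_3 = (19.1 − 14.6)/2 = 2.25 m; q_3 = 0.49 × 1.04 × 2.25 = 1.147 m³/s
Stations 1, 4 contribute zero (depth or velocity is 0).
Q = Σ qᵢ = 8.623 m³/s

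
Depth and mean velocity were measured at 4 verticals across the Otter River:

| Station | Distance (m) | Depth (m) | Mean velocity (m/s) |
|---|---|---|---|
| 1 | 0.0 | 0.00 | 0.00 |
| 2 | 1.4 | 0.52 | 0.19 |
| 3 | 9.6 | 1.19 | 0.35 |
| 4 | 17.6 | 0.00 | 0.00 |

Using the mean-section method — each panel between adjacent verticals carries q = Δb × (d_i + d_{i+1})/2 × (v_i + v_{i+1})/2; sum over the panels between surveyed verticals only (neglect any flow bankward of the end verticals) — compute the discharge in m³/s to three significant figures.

Panel 1-2: Δb = 1.4 m, d̄ = (0.00+0.52)/2 = 0.26, v̄ = (0.00+0.19)/2 = 0.095 → q = 1.4×0.26×0.095 = 0.03458 m³/s
Panel 2-3: Δb = 8.2 m, d̄ = (0.52+1.19)/2 = 0.855, v̄ = (0.19+0.35)/2 = 0.27 → q = 8.2×0.855×0.27 = 1.893 m³/s
Panel 3-4: Δb = 8 m, d̄ = (1.19+0.00)/2 = 0.595, v̄ = (0.35+0.00)/2 = 0.175 → q = 8×0.595×0.175 = 0.8330 m³/s
Q = Σ q = 2.761 m³/s

2.76 m³/s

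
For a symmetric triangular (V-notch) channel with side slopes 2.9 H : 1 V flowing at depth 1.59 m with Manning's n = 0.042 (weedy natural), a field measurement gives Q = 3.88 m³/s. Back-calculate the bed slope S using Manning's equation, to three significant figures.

A = z·y² = 2.9×1.59² = 7.331 m²
P = 2y√(1+z²) = 2×1.59×√(1+2.9²) = 9.755 m
R = A/P = 7.331/9.755 = 0.7516 m
S = (Q·n / (1·A·R^(2/3)))² = (3.88×0.042 / (1×7.331×0.8266))² = 0.0007230

0.000723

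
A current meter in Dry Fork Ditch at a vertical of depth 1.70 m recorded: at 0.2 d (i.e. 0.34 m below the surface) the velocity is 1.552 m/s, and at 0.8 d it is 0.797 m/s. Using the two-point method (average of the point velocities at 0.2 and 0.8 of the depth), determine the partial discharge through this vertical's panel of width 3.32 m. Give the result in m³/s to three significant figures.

v̄ = (1.552 + 0.797) / 2 = 1.175 m/s
q = v̄ × d × w = 1.175 × 1.70 × 3.32 = 6.629 m³/s

6.63 m³/s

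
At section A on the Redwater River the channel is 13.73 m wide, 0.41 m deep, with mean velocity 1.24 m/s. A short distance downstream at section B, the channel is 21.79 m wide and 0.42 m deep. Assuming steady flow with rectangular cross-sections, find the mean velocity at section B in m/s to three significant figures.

Q = A₁V₁ = (13.73×0.41) × 1.24 = 6.980 m³/s
A₂ = 21.79 × 0.42 = 9.152 m²
V₂ = Q/A₂ = 6.980/9.152 = 0.7627 m/s

0.763 m/s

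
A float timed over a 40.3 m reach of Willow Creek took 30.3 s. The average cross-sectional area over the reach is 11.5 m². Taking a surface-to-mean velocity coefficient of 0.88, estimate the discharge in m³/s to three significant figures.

13.5 m³/s

v_surface = L / t̄ = 40.3 / 30.3 = 1.330 m/s
v_mean = 0.88 × 1.330 = 1.170 m/s
Q = A × v_mean = 11.5 × 1.170 = 13.46 m³/s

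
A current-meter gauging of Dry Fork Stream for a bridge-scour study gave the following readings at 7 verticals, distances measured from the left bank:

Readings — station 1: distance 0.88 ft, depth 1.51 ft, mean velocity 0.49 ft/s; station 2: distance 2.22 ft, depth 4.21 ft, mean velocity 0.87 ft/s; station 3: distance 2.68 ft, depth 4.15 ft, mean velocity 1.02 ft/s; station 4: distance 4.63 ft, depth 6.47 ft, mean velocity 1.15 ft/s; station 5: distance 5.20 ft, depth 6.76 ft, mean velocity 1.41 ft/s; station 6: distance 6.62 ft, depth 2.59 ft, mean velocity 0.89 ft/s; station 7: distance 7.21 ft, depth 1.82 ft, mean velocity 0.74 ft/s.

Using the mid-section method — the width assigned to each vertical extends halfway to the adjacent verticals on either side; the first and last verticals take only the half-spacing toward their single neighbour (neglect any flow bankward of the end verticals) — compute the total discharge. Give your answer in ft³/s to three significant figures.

30.5 ft³/s

w_1 = (2.22 − 0.88)/2 = 0.67 ft; q_1 = 0.49 × 1.51 × 0.67 = 0.4957 ft³/s
w_2 = (2.68 − 0.88)/2 = 0.9 ft; q_2 = 0.87 × 4.21 × 0.9 = 3.296 ft³/s
w_3 = (4.63 − 2.22)/2 = 1.205 ft; q_3 = 1.02 × 4.15 × 1.205 = 5.101 ft³/s
w_4 = (5.20 − 2.68)/2 = 1.26 ft; q_4 = 1.15 × 6.47 × 1.26 = 9.375 ft³/s
w_5 = (6.62 − 4.63)/2 = 0.995 ft; q_5 = 1.41 × 6.76 × 0.995 = 9.484 ft³/s
w_6 = (7.21 − 5.20)/2 = 1.005 ft; q_6 = 0.89 × 2.59 × 1.005 = 2.317 ft³/s
w_7 = (7.21 − 6.62)/2 = 0.295 ft; q_7 = 0.74 × 1.82 × 0.295 = 0.3973 ft³/s
Q = Σ qᵢ = 30.47 ft³/s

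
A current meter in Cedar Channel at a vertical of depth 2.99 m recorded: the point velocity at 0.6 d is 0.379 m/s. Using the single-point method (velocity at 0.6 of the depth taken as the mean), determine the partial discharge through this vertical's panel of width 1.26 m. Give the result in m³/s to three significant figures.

1.43 m³/s

v̄ = v₀.₆ = 0.379 m/s
q = v̄ × d × w = 0.3790 × 2.99 × 1.26 = 1.428 m³/s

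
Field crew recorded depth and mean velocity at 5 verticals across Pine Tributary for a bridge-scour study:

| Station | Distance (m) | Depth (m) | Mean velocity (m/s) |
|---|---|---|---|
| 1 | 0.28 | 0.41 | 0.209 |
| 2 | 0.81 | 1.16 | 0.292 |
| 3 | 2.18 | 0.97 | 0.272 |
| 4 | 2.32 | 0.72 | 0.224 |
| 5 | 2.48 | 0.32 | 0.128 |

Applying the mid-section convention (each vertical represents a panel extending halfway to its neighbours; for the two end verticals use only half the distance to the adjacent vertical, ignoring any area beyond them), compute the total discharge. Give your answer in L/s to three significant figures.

w_1 = (0.81 − 0.28)/2 = 0.265 m; q_1 = 0.209 × 0.41 × 0.265 = 0.02271 m³/s
w_2 = (2.18 − 0.28)/2 = 0.95 m; q_2 = 0.292 × 1.16 × 0.95 = 0.3218 m³/s
w_3 = (2.32 − 0.81)/2 = 0.755 m; q_3 = 0.272 × 0.97 × 0.755 = 0.1992 m³/s
w_4 = (2.48 − 2.18)/2 = 0.15 m; q_4 = 0.224 × 0.72 × 0.15 = 0.02419 m³/s
w_5 = (2.48 − 2.32)/2 = 0.08 m; q_5 = 0.128 × 0.32 × 0.08 = 0.003277 m³/s
Q = Σ qᵢ = 0.5712 m³/s
= 0.5712 × 1000 = 571.2 L/s

571 L/s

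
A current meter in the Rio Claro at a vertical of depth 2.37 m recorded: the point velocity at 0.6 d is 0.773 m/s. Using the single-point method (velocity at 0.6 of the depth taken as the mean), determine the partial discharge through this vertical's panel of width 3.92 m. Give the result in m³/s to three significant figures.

7.18 m³/s

v̄ = v₀.₆ = 0.773 m/s
q = v̄ × d × w = 0.7730 × 2.37 × 3.92 = 7.181 m³/s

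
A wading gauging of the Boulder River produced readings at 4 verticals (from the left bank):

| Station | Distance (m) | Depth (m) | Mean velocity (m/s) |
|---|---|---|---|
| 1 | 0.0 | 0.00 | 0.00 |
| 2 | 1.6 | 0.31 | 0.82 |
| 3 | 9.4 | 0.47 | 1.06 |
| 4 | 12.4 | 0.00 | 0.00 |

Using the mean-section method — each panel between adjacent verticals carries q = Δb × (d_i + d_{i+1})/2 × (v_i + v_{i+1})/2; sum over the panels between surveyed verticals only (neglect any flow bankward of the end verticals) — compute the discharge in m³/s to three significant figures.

Panel 1-2: Δb = 1.6 m, d̄ = (0.00+0.31)/2 = 0.155, v̄ = (0.00+0.82)/2 = 0.41 → q = 1.6×0.155×0.41 = 0.1017 m³/s
Panel 2-3: Δb = 7.8 m, d̄ = (0.31+0.47)/2 = 0.39, v̄ = (0.82+1.06)/2 = 0.94 → q = 7.8×0.39×0.94 = 2.859 m³/s
Panel 3-4: Δb = 3 m, d̄ = (0.47+0.00)/2 = 0.235, v̄ = (1.06+0.00)/2 = 0.53 → q = 3×0.235×0.53 = 0.3737 m³/s
Q = Σ q = 3.335 m³/s

3.33 m³/s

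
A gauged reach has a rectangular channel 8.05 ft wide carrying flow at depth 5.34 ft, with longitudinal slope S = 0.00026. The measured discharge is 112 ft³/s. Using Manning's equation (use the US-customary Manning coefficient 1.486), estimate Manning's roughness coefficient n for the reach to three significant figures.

A = b·y = 8.05 × 5.34 = 42.99 ft²
P = b + 2y = 8.05 + 2×5.34 = 18.73 ft
R = A/P = 42.99/18.73 = 2.295 ft
n = (1.486/Q)·A·R^(2/3)·S^(1/2) = (1.486/112) × 42.99 × 1.740 × 0.01612 = 0.01600

0.0160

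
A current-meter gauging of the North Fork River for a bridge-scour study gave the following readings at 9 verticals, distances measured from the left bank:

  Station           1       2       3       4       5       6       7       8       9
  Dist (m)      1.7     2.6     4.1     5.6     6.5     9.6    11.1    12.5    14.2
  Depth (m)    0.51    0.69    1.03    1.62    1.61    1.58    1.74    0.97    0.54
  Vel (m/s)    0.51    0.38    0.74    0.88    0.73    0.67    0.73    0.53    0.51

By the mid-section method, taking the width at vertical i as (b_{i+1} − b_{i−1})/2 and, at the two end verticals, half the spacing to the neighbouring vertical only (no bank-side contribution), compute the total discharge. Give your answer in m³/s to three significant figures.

10.9 m³/s

w_1 = (2.6 − 1.7)/2 = 0.45 m; q_1 = 0.51 × 0.51 × 0.45 = 0.1170 m³/s
w_2 = (4.1 − 1.7)/2 = 1.2 m; q_2 = 0.38 × 0.69 × 1.2 = 0.3146 m³/s
w_3 = (5.6 − 2.6)/2 = 1.5 m; q_3 = 0.74 × 1.03 × 1.5 = 1.143 m³/s
w_4 = (6.5 − 4.1)/2 = 1.2 m; q_4 = 0.88 × 1.62 × 1.2 = 1.711 m³/s
w_5 = (9.6 − 5.6)/2 = 2 m; q_5 = 0.73 × 1.61 × 2 = 2.351 m³/s
w_6 = (11.1 − 6.5)/2 = 2.3 m; q_6 = 0.67 × 1.58 × 2.3 = 2.435 m³/s
w_7 = (12.5 − 9.6)/2 = 1.45 m; q_7 = 0.73 × 1.74 × 1.45 = 1.842 m³/s
w_8 = (14.2 − 11.1)/2 = 1.55 m; q_8 = 0.53 × 0.97 × 1.55 = 0.7969 m³/s
w_9 = (14.2 − 12.5)/2 = 0.85 m; q_9 = 0.51 × 0.54 × 0.85 = 0.2341 m³/s
Q = Σ qᵢ = 10.94 m³/s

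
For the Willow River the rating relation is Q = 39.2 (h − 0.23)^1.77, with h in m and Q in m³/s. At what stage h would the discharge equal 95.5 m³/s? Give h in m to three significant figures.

1.88 m

h − h₀ = (Q/C)^(1/b) = (95.5/39.2)^(1/1.77) = 1.654 m
h = 0.23 + 1.654 = 1.884 m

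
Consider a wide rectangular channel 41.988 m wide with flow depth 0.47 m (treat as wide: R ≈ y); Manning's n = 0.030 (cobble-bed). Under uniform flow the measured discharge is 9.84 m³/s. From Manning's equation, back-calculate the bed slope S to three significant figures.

0.000612

A = b·y = 41.988 × 0.47 = 19.73 m²
Wide channel: R ≈ y = 0.47 m
S = (Q·n / (1·A·R^(2/3)))² = (9.84×0.030 / (1×19.73×0.6045))² = 0.0006123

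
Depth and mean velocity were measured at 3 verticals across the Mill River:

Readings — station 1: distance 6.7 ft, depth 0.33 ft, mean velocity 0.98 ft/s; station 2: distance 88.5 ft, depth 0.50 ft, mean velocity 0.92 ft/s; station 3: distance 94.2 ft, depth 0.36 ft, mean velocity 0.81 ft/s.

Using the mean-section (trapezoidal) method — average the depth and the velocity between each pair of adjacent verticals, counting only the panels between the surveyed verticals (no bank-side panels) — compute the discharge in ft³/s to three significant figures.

Panel 1-2: Δb = 81.8 ft, d̄ = (0.33+0.50)/2 = 0.415, v̄ = (0.98+0.92)/2 = 0.95 → q = 81.8×0.415×0.95 = 32.25 ft³/s
Panel 2-3: Δb = 5.7 ft, d̄ = (0.50+0.36)/2 = 0.43, v̄ = (0.92+0.81)/2 = 0.865 → q = 5.7×0.43×0.865 = 2.120 ft³/s
Q = Σ q = 34.37 ft³/s

34.4 ft³/s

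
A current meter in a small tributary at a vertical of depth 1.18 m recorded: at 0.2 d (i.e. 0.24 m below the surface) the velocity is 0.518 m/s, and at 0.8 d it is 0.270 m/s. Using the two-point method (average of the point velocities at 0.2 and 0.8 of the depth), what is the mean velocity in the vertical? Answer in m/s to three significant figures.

0.394 m/s

v̄ = (0.518 + 0.270) / 2 = 0.3940 m/s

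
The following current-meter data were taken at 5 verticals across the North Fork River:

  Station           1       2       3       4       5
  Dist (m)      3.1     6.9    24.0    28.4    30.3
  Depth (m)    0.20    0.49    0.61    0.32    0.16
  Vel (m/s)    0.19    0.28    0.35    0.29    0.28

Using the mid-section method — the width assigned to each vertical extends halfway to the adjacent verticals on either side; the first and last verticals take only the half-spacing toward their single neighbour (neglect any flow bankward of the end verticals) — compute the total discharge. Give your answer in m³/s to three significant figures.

w_1 = (6.9 − 3.1)/2 = 1.9 m; q_1 = 0.19 × 0.20 × 1.9 = 0.07220 m³/s
w_2 = (24.0 − 3.1)/2 = 10.45 m; q_2 = 0.28 × 0.49 × 10.45 = 1.434 m³/s
w_3 = (28.4 − 6.9)/2 = 10.75 m; q_3 = 0.35 × 0.61 × 10.75 = 2.295 m³/s
w_4 = (30.3 − 24.0)/2 = 3.15 m; q_4 = 0.29 × 0.32 × 3.15 = 0.2923 m³/s
w_5 = (30.3 − 28.4)/2 = 0.95 m; q_5 = 0.28 × 0.16 × 0.95 = 0.04256 m³/s
Q = Σ qᵢ = 4.136 m³/s

4.14 m³/s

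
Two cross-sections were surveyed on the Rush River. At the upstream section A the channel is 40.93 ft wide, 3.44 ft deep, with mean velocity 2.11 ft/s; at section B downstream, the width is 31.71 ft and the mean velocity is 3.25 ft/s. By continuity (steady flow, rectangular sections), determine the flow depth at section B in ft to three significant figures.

Q = A₁V₁ = (40.93×3.44) × 2.11 = 297.1 ft³/s
d₂ = Q/(b₂ V₂) = 297.1/(31.71×3.25) = 2.883 ft

2.88 ft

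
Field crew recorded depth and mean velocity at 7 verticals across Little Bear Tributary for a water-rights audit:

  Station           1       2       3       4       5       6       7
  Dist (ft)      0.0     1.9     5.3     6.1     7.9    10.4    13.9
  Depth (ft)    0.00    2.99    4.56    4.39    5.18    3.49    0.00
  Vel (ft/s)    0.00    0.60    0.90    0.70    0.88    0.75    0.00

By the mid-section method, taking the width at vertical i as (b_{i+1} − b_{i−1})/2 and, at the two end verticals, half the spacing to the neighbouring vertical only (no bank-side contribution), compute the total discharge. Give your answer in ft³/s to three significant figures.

w_2 = (5.3 − 0.0)/2 = 2.65 ft; q_2 = 0.60 × 2.99 × 2.65 = 4.754 ft³/s
w_3 = (6.1 − 1.9)/2 = 2.1 ft; q_3 = 0.90 × 4.56 × 2.1 = 8.618 ft³/s
w_4 = (7.9 − 5.3)/2 = 1.3 ft; q_4 = 0.70 × 4.39 × 1.3 = 3.995 ft³/s
w_5 = (10.4 − 6.1)/2 = 2.15 ft; q_5 = 0.88 × 5.18 × 2.15 = 9.801 ft³/s
w_6 = (13.9 − 7.9)/2 = 3 ft; q_6 = 0.75 × 3.49 × 3 = 7.853 ft³/s
Stations 1, 7 contribute zero (depth or velocity is 0).
Q = Σ qᵢ = 35.02 ft³/s

35.0 ft³/s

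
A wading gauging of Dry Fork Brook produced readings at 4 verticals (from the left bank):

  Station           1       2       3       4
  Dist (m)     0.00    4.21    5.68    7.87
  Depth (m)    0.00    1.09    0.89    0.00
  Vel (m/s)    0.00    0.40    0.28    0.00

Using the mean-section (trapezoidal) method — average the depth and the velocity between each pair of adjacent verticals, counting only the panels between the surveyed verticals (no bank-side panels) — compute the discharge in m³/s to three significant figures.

Panel 1-2: Δb = 4.21 m, d̄ = (0.00+1.09)/2 = 0.545, v̄ = (0.00+0.40)/2 = 0.2 → q = 4.21×0.545×0.2 = 0.4589 m³/s
Panel 2-3: Δb = 1.47 m, d̄ = (1.09+0.89)/2 = 0.99, v̄ = (0.40+0.28)/2 = 0.34 → q = 1.47×0.99×0.34 = 0.4948 m³/s
Panel 3-4: Δb = 2.19 m, d̄ = (0.89+0.00)/2 = 0.445, v̄ = (0.28+0.00)/2 = 0.14 → q = 2.19×0.445×0.14 = 0.1364 m³/s
Q = Σ q = 1.090 m³/s

1.09 m³/s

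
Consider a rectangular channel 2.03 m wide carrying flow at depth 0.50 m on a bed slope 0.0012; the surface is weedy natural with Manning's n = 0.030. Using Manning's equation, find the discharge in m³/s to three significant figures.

0.565 m³/s

A = b·y = 2.03 × 0.50 = 1.015 m²
P = b + 2y = 2.03 + 2×0.50 = 3.030 m
R = A/P = 1.015/3.030 = 0.3350 m
Q = (1/n)·A·R^(2/3)·S^(1/2) = (1/0.030) × 1.015 × 0.3350^(2/3) × 0.0012^(1/2) = 0.5653 m³/s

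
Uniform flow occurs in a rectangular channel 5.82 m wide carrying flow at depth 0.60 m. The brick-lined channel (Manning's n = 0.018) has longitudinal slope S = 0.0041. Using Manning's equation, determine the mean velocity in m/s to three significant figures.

A = b·y = 5.82 × 0.60 = 3.492 m²
P = b + 2y = 5.82 + 2×0.60 = 7.020 m
R = A/P = 3.492/7.020 = 0.4974 m
Q = (1/n)·A·R^(2/3)·S^(1/2) = (1/0.018) × 3.492 × 0.4974^(2/3) × 0.0041^(1/2) = 7.799 m³/s
V = Q/A = 7.799/3.492 = 2.233 m/s

2.23 m/s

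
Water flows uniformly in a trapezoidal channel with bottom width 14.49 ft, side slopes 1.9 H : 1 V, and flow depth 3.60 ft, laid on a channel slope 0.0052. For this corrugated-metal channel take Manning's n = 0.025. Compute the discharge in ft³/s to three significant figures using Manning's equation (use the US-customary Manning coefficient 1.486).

A = (b + z·y)·y = (14.49 + 1.9×3.60)×3.60 = 76.79 ft²
P = b + 2y√(1+z²) = 14.49 + 2×3.60×√(1+1.9²) = 29.95 ft
R = A/P = 76.79/29.95 = 2.564 ft
Q = (1.486/n)·A·R^(2/3)·S^(1/2) = (1.486/0.025) × 76.79 × 2.564^(2/3) × 0.0052^(1/2) = 616.6 ft³/s

617 ft³/s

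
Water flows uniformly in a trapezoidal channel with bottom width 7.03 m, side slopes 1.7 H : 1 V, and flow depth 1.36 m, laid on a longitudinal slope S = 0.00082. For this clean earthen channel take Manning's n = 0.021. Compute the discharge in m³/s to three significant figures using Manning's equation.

17.6 m³/s

A = (b + z·y)·y = (7.03 + 1.7×1.36)×1.36 = 12.71 m²
P = b + 2y√(1+z²) = 7.03 + 2×1.36×√(1+1.7²) = 12.39 m
R = A/P = 12.71/12.39 = 1.025 m
Q = (1/n)·A·R^(2/3)·S^(1/2) = (1/0.021) × 12.71 × 1.025^(2/3) × 0.00082^(1/2) = 17.61 m³/s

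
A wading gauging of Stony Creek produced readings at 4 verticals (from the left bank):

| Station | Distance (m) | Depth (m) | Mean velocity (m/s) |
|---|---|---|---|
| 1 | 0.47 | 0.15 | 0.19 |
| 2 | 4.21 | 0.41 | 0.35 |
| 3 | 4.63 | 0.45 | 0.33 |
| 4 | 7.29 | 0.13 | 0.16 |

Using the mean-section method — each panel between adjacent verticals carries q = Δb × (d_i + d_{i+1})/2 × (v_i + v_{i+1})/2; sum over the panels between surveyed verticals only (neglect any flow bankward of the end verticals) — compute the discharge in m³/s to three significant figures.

0.533 m³/s

Panel 1-2: Δb = 3.74 m, d̄ = (0.15+0.41)/2 = 0.28, v̄ = (0.19+0.35)/2 = 0.27 → q = 3.74×0.28×0.27 = 0.2827 m³/s
Panel 2-3: Δb = 0.42 m, d̄ = (0.41+0.45)/2 = 0.43, v̄ = (0.35+0.33)/2 = 0.34 → q = 0.42×0.43×0.34 = 0.06140 m³/s
Panel 3-4: Δb = 2.66 m, d̄ = (0.45+0.13)/2 = 0.29, v̄ = (0.33+0.16)/2 = 0.245 → q = 2.66×0.29×0.245 = 0.1890 m³/s
Q = Σ q = 0.5331 m³/s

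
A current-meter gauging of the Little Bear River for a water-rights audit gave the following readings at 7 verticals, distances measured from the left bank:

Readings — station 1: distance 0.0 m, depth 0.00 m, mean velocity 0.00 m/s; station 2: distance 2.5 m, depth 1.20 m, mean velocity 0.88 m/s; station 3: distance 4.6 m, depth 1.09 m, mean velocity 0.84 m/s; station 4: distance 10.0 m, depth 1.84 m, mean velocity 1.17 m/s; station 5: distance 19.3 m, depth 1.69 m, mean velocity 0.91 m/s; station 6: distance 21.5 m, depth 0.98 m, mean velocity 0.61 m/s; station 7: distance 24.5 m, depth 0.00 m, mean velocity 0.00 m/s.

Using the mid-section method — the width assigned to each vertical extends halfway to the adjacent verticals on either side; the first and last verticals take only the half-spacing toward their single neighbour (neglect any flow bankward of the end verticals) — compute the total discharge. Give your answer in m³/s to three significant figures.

32.1 m³/s

w_2 = (4.6 − 0.0)/2 = 2.3 m; q_2 = 0.88 × 1.20 × 2.3 = 2.429 m³/s
w_3 = (10.0 − 2.5)/2 = 3.75 m; q_3 = 0.84 × 1.09 × 3.75 = 3.434 m³/s
w_4 = (19.3 − 4.6)/2 = 7.35 m; q_4 = 1.17 × 1.84 × 7.35 = 15.82 m³/s
w_5 = (21.5 − 10.0)/2 = 5.75 m; q_5 = 0.91 × 1.69 × 5.75 = 8.843 m³/s
w_6 = (24.5 − 19.3)/2 = 2.6 m; q_6 = 0.61 × 0.98 × 2.6 = 1.554 m³/s
Stations 1, 7 contribute zero (depth or velocity is 0).
Q = Σ qᵢ = 32.08 m³/s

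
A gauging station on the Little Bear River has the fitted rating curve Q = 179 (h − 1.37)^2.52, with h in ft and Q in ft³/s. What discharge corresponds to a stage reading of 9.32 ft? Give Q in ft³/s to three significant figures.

Q = 179 × (9.32 − 1.37)^2.52 = 179 × 7.95^2.52 = 33250 ft³/s

33200 ft³/s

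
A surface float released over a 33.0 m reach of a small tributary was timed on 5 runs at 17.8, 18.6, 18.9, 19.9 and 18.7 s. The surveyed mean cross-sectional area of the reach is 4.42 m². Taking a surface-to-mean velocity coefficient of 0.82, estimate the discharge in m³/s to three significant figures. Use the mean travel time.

6.37 m³/s

t̄ = (17.8 + 18.6 + 18.9 + 19.9 + 18.7) / 5 = 18.78 s
v_surface = L / t̄ = 33.0 / 18.78 = 1.757 m/s
v_mean = 0.82 × 1.757 = 1.441 m/s
Q = A × v_mean = 4.42 × 1.441 = 6.369 m³/s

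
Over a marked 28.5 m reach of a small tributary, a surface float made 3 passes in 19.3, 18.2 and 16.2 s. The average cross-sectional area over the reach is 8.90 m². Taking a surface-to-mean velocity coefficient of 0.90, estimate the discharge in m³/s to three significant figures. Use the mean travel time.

12.8 m³/s

t̄ = (19.3 + 18.2 + 16.2) / 3 = 17.9 s
v_surface = L / t̄ = 28.5 / 17.9 = 1.592 m/s
v_mean = 0.90 × 1.592 = 1.433 m/s
Q = A × v_mean = 8.90 × 1.433 = 12.75 m³/s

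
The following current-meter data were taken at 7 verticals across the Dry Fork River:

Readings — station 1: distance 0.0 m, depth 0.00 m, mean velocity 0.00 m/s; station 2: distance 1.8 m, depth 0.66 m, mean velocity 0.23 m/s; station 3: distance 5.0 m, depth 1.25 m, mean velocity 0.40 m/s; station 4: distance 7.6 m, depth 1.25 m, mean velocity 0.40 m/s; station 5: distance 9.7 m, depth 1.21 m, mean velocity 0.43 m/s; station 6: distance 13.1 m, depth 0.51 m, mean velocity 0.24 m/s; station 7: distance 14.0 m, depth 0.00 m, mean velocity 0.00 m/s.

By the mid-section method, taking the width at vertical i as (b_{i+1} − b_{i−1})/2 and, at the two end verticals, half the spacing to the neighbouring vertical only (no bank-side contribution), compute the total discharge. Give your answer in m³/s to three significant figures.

w_2 = (5.0 − 0.0)/2 = 2.5 m; q_2 = 0.23 × 0.66 × 2.5 = 0.3795 m³/s
w_3 = (7.6 − 1.8)/2 = 2.9 m; q_3 = 0.40 × 1.25 × 2.9 = 1.450 m³/s
w_4 = (9.7 − 5.0)/2 = 2.35 m; q_4 = 0.40 × 1.25 × 2.35 = 1.175 m³/s
w_5 = (13.1 − 7.6)/2 = 2.75 m; q_5 = 0.43 × 1.21 × 2.75 = 1.431 m³/s
w_6 = (14.0 − 9.7)/2 = 2.15 m; q_6 = 0.24 × 0.51 × 2.15 = 0.2632 m³/s
Stations 1, 7 contribute zero (depth or velocity is 0).
Q = Σ qᵢ = 4.698 m³/s

4.70 m³/s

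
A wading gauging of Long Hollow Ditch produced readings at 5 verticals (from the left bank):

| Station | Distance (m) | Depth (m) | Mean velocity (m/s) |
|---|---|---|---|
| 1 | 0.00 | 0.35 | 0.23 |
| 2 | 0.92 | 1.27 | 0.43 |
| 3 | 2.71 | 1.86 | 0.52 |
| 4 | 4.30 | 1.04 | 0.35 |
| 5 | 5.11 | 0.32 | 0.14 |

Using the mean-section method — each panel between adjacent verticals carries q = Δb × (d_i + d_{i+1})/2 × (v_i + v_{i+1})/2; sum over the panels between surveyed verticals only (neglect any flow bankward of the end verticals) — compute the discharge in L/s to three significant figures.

2710 L/s

Panel 1-2: Δb = 0.92 m, d̄ = (0.35+1.27)/2 = 0.81, v̄ = (0.23+0.43)/2 = 0.33 → q = 0.92×0.81×0.33 = 0.2459 m³/s
Panel 2-3: Δb = 1.79 m, d̄ = (1.27+1.86)/2 = 1.565, v̄ = (0.43+0.52)/2 = 0.475 → q = 1.79×1.565×0.475 = 1.331 m³/s
Panel 3-4: Δb = 1.59 m, d̄ = (1.86+1.04)/2 = 1.45, v̄ = (0.52+0.35)/2 = 0.435 → q = 1.59×1.45×0.435 = 1.003 m³/s
Panel 4-5: Δb = 0.81 m, d̄ = (1.04+0.32)/2 = 0.68, v̄ = (0.35+0.14)/2 = 0.245 → q = 0.81×0.68×0.245 = 0.1349 m³/s
Q = Σ q = 2.714 m³/s
= 2.714 × 1000 = 2714 L/s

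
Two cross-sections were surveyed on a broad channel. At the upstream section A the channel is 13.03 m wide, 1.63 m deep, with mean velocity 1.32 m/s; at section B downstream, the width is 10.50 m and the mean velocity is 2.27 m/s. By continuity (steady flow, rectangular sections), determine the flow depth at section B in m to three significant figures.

Q = A₁V₁ = (13.03×1.63) × 1.32 = 28.04 m³/s
d₂ = Q/(b₂ V₂) = 28.04/(10.50×2.27) = 1.176 m

1.18 m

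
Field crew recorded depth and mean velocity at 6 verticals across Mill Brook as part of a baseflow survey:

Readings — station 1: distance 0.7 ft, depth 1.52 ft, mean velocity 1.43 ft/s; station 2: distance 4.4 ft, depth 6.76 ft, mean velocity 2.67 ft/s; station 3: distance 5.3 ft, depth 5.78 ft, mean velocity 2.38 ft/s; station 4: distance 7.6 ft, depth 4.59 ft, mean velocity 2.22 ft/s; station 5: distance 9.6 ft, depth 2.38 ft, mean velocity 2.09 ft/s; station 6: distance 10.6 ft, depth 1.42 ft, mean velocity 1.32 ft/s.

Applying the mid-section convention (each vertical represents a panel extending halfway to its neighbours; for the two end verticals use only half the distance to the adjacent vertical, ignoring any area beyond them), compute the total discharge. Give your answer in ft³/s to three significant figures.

w_1 = (4.4 − 0.7)/2 = 1.85 ft; q_1 = 1.43 × 1.52 × 1.85 = 4.021 ft³/s
w_2 = (5.3 − 0.7)/2 = 2.3 ft; q_2 = 2.67 × 6.76 × 2.3 = 41.51 ft³/s
w_3 = (7.6 − 4.4)/2 = 1.6 ft; q_3 = 2.38 × 5.78 × 1.6 = 22.01 ft³/s
w_4 = (9.6 − 5.3)/2 = 2.15 ft; q_4 = 2.22 × 4.59 × 2.15 = 21.91 ft³/s
w_5 = (10.6 − 7.6)/2 = 1.5 ft; q_5 = 2.09 × 2.38 × 1.5 = 7.461 ft³/s
w_6 = (10.6 − 9.6)/2 = 0.5 ft; q_6 = 1.32 × 1.42 × 0.5 = 0.9372 ft³/s
Q = Σ qᵢ = 97.85 ft³/s

97.9 ft³/s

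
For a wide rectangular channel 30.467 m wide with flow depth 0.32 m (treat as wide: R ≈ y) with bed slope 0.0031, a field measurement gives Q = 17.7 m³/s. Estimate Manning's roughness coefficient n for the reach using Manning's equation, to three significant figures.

A = b·y = 30.467 × 0.32 = 9.749 m²
Wide channel: R ≈ y = 0.32 m
n = (1/Q)·A·R^(2/3)·S^(1/2) = (1/17.7) × 9.749 × 0.4678 × 0.05568 = 0.01435

0.0143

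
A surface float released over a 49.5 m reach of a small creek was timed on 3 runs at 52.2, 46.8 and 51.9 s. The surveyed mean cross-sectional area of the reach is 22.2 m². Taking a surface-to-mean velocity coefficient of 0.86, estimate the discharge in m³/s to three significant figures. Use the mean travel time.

18.8 m³/s

t̄ = (52.2 + 46.8 + 51.9) / 3 = 50.3 s
v_surface = L / t̄ = 49.5 / 50.3 = 0.9841 m/s
v_mean = 0.86 × 0.9841 = 0.8463 m/s
Q = A × v_mean = 22.2 × 0.8463 = 18.79 m³/s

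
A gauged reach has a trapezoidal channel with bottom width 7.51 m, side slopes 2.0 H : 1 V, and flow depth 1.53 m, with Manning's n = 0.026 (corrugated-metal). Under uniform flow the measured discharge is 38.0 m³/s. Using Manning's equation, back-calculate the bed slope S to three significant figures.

A = (b + z·y)·y = (7.51 + 2.0×1.53)×1.53 = 16.17 m²
P = b + 2y√(1+z²) = 7.51 + 2×1.53×√(1+2.0²) = 14.35 m
R = A/P = 16.17/14.35 = 1.127 m
S = (Q·n / (1·A·R^(2/3)))² = (38.0×0.026 / (1×16.17×1.083))² = 0.003183

0.00318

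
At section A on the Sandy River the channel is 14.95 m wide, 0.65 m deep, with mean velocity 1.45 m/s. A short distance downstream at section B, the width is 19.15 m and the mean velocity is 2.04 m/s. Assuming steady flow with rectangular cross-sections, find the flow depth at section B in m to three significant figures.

0.361 m

Q = A₁V₁ = (14.95×0.65) × 1.45 = 14.09 m³/s
d₂ = Q/(b₂ V₂) = 14.09/(19.15×2.04) = 0.3607 m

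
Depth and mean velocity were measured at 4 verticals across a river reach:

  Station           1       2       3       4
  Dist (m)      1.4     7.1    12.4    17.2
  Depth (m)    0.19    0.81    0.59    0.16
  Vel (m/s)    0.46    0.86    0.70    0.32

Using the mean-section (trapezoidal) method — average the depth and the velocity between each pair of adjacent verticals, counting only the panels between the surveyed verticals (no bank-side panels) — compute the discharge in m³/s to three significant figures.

5.69 m³/s

Panel 1-2: Δb = 5.7 m, d̄ = (0.19+0.81)/2 = 0.5, v̄ = (0.46+0.86)/2 = 0.66 → q = 5.7×0.5×0.66 = 1.881 m³/s
Panel 2-3: Δb = 5.3 m, d̄ = (0.81+0.59)/2 = 0.7, v̄ = (0.86+0.70)/2 = 0.78 → q = 5.3×0.7×0.78 = 2.894 m³/s
Panel 3-4: Δb = 4.8 m, d̄ = (0.59+0.16)/2 = 0.375, v̄ = (0.70+0.32)/2 = 0.51 → q = 4.8×0.375×0.51 = 0.9180 m³/s
Q = Σ q = 5.693 m³/s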